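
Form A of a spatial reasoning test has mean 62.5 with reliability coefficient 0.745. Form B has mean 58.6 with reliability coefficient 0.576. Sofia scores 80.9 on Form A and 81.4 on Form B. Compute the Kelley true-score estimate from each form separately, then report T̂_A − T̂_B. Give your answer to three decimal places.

4.475

T̂_A = 0.745(80.9) + 0.255(62.5) = 76.20800
T̂_B = 0.576(81.4) + 0.424(58.6) = 71.73280
T̂_A − T̂_B = 4.47520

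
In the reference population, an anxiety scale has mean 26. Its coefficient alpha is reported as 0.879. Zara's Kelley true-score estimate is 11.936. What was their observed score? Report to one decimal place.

10.0

T̂ = ρX + (1 − ρ)μ  ⇒  X = (T̂ − (1 − ρ)μ) / ρ
X = (11.936 − 0.121 × 26) / 0.879 = (11.936 − 3.146) / 0.879 = 8.790 / 0.879 = 10.000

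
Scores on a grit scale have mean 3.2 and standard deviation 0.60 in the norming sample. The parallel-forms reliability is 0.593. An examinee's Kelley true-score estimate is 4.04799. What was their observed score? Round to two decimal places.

T̂ = ρX + (1 − ρ)μ  ⇒  X = (T̂ − (1 − ρ)μ) / ρ
X = (4.04799 − 0.407 × 3.2) / 0.593 = (4.04799 − 1.3024) / 0.593 = 2.74559 / 0.593 = 4.6300

4.63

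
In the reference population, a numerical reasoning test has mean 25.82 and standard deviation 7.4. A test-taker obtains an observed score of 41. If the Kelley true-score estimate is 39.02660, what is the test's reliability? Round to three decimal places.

T̂ = ρX + (1 − ρ)μ  ⇒  T̂ − μ = ρ(X − μ)
ρ = (T̂ − μ)/(X − μ) = (39.02660 − 25.82) / (41 − 25.82) = 13.20660 / 15.18 = 0.87000

0.870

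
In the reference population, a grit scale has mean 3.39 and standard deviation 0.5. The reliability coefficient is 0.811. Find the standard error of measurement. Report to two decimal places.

0.22

SEM = SD · √(1 − ρ) = 0.5 × √0.189 = 0.5 × 0.4347 = 0.217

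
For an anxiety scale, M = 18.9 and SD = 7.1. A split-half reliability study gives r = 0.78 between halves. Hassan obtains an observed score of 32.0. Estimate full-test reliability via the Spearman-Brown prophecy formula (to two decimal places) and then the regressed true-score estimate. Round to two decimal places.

30.43

Spearman-Brown: ρ = 2r/(1 + r) = 2(0.78)/(1 + 0.78) = 1.560/1.78 = 0.8764 → 0.88
T̂ = ρX + (1 − ρ)μ
  = 0.88 × 32.0 + 0.12 × 18.9
  = 28.160 + 2.268
  = 30.428
  ≈ 30.43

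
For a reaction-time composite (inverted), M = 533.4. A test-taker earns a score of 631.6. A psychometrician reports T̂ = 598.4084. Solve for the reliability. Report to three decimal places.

0.662

T̂ = ρX + (1 − ρ)μ  ⇒  T̂ − μ = ρ(X − μ)
ρ = (T̂ − μ)/(X − μ) = (598.4084 − 533.4) / (631.6 − 533.4) = 65.0084 / 98.2 = 0.66200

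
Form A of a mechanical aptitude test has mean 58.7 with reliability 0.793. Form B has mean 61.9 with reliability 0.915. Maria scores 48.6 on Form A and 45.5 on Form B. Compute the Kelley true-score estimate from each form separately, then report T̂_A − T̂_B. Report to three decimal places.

3.797

T̂_A = 0.793(48.6) + 0.207(58.7) = 50.69070
T̂_B = 0.915(45.5) + 0.085(61.9) = 46.89400
T̂_A − T̂_B = 3.79670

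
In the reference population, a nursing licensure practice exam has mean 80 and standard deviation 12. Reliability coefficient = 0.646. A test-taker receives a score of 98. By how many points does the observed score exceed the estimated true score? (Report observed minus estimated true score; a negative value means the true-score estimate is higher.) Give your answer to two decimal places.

Regress the observed score toward the mean by the unreliability: T̂ = 0.646·98 + 0.354·80 = 63.308 + 28.320 = 91.6280.
X − T̂ = 98 − 91.628 = 6.372 → 6.37

6.37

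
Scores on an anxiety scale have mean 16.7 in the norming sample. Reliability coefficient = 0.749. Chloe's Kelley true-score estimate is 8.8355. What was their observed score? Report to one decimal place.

T̂ = ρX + (1 − ρ)μ  ⇒  X = (T̂ − (1 − ρ)μ) / ρ
X = (8.8355 − 0.251 × 16.7) / 0.749 = (8.8355 − 4.1917) / 0.749 = 4.6438 / 0.749 = 6.200

6.2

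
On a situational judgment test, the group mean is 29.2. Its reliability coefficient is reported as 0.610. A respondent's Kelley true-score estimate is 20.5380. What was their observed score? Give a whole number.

15

T̂ = ρX + (1 − ρ)μ  ⇒  X = (T̂ − (1 − ρ)μ) / ρ
X = (20.5380 − 0.390 × 29.2) / 0.610 = (20.5380 − 11.3880) / 0.610 = 9.1500 / 0.610 = 15.00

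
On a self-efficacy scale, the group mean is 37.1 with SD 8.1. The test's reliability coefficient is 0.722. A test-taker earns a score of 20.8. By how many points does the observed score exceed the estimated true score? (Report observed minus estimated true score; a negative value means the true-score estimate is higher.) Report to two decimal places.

T̂ = ρX + (1 − ρ)μ
  = 0.722 × 20.8 + 0.278 × 37.1
  = 15.0176 + 10.3138
  = 25.3314
  ≈ 25.331
X − T̂ = 20.8 − 25.331 = -4.531 → -4.53

-4.53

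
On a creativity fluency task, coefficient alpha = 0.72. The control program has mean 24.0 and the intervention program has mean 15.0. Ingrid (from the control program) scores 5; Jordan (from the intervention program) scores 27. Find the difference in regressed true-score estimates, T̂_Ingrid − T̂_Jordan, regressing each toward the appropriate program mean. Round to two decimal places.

-13.32

T̂_Ingrid = 0.72(5) + 0.28(24.0) = 10.3200
T̂_Jordan = 0.72(27) + 0.28(15.0) = 23.6400
Difference = 10.3200 − 23.6400 = -13.3200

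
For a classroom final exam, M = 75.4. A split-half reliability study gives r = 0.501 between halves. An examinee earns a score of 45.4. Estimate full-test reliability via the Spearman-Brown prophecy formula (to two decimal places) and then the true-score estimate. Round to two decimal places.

Spearman-Brown: ρ = 2r/(1 + r) = 2(0.501)/(1 + 0.501) = 1.0020/1.501 = 0.6676 → 0.67
Weight the observed score by reliability and the mean by (1 − reliability): T̂ = 0.67·45.4 + 0.33·75.4 = 30.418 + 24.882 = 55.300.

55.30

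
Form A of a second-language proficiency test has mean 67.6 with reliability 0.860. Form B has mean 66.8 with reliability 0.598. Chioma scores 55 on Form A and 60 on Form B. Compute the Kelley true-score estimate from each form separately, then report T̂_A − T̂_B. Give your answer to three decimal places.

T̂_A = 0.860(55) + 0.140(67.6) = 56.76400
T̂_B = 0.598(60) + 0.402(66.8) = 62.73360
T̂_A − T̂_B = -5.96960

-5.970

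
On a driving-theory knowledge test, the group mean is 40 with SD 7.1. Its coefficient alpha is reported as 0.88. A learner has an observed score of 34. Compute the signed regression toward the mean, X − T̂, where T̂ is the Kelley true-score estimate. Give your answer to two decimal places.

T̂ = 0.88(34) + 0.12(40) = 29.92 + 4.80 = 34.7200 → 34.720
X − T̂ = 34 − 34.720 = -0.720 → -0.72

-0.72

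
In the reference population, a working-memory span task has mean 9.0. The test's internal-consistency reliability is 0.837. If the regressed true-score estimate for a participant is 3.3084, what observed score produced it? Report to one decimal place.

2.2

T̂ = ρX + (1 − ρ)μ  ⇒  X = (T̂ − (1 − ρ)μ) / ρ
X = (3.3084 − 0.163 × 9.0) / 0.837 = (3.3084 − 1.4670) / 0.837 = 1.8414 / 0.837 = 2.200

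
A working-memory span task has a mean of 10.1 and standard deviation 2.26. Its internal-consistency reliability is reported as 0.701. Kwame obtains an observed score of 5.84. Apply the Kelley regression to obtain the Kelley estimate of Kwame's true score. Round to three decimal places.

Kelley's formula gives T̂ = 0.701·5.84 + 0.299·10.1 = 4.09384 + 3.0199 = 7.1137.

7.114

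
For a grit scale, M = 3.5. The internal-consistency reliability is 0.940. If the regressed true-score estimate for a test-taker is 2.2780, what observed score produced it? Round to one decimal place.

2.2

T̂ = ρX + (1 − ρ)μ  ⇒  X = (T̂ − (1 − ρ)μ) / ρ
X = (2.2780 − 0.060 × 3.5) / 0.940 = (2.2780 − 0.2100) / 0.940 = 2.0680 / 0.940 = 2.200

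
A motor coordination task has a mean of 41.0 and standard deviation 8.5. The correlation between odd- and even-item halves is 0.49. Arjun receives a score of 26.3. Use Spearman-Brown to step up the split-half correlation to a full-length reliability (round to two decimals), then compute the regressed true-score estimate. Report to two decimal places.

Spearman-Brown: ρ = 2r/(1 + r) = 2(0.49)/(1 + 0.49) = 0.980/1.49 = 0.6577 → 0.66
T̂ = ρX + (1 − ρ)μ
  = 0.66 × 26.3 + 0.34 × 41.0
  = 17.358 + 13.940
  = 31.298
  ≈ 31.30

31.30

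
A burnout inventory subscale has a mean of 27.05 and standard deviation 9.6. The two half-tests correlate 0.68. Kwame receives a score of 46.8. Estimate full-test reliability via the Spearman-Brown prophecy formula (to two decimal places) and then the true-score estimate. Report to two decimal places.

Spearman-Brown: ρ = 2r/(1 + r) = 2(0.68)/(1 + 0.68) = 1.360/1.68 = 0.8095 → 0.81
T̂ = 0.81(46.8) + 0.19(27.05) = 37.908 + 5.1395 = 43.047 → 43.05

43.05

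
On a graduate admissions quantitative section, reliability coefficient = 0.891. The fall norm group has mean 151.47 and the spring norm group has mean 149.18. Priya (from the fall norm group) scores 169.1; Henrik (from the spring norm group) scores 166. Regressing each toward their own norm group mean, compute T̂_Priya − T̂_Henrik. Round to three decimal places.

3.012

T̂_Priya = 0.891(169.1) + 0.109(151.47) = 167.17833
T̂_Henrik = 0.891(166) + 0.109(149.18) = 164.16662
Difference = 167.17833 − 164.16662 = 3.01171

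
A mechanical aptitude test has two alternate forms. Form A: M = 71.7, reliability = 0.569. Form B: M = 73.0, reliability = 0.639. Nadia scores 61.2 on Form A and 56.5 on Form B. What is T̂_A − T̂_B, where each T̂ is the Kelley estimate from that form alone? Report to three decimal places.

3.269

T̂_A = 0.569(61.2) + 0.431(71.7) = 65.72550
T̂_B = 0.639(56.5) + 0.361(73.0) = 62.45650
T̂_A − T̂_B = 3.26900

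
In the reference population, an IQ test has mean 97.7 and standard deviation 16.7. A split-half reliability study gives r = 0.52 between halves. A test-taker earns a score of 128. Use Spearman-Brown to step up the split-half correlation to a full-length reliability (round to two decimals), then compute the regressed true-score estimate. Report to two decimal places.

Spearman-Brown: ρ = 2r/(1 + r) = 2(0.52)/(1 + 0.52) = 1.040/1.52 = 0.6842 → 0.68
Kelley's formula gives T̂ = 0.68·128 + 0.32·97.7 = 87.04 + 31.264 = 118.304.

118.30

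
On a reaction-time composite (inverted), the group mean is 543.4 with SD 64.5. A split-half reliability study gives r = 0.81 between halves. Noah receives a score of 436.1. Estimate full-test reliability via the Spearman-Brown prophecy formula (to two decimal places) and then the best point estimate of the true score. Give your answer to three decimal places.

Spearman-Brown: ρ = 2r/(1 + r) = 2(0.81)/(1 + 0.81) = 1.620/1.81 = 0.8950 → 0.90
T̂ = ρX + (1 − ρ)μ
  = 0.90 × 436.1 + 0.10 × 543.4
  = 392.490 + 54.340
  = 446.8300
  ≈ 446.830

446.830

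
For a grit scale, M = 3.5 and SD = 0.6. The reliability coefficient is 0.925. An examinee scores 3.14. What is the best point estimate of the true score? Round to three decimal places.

3.167

T̂ = 0.925(3.14) + 0.075(3.5) = 2.90450 + 0.2625 = 3.1670 → 3.167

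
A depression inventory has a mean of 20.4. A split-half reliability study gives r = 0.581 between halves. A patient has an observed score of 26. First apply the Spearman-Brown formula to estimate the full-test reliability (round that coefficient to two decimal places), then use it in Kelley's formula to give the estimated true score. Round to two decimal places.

Spearman-Brown: ρ = 2r/(1 + r) = 2(0.581)/(1 + 0.581) = 1.1620/1.581 = 0.7350 → 0.73
T̂ = 0.73(26) + 0.27(20.4) = 18.98 + 5.508 = 24.488 → 24.49

24.49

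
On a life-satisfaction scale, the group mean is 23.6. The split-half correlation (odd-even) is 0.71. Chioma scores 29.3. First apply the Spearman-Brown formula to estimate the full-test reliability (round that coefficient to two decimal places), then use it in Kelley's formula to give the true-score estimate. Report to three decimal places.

Spearman-Brown: ρ = 2r/(1 + r) = 2(0.71)/(1 + 0.71) = 1.420/1.71 = 0.8304 → 0.83
T̂ = ρX + (1 − ρ)μ
  = 0.83 × 29.3 + 0.17 × 23.6
  = 24.319 + 4.012
  = 28.3310
  ≈ 28.331

28.331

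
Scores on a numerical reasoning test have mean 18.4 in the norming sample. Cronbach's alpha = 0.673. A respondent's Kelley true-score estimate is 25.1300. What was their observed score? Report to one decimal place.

28.4

T̂ = ρX + (1 − ρ)μ  ⇒  X = (T̂ − (1 − ρ)μ) / ρ
X = (25.1300 − 0.327 × 18.4) / 0.673 = (25.1300 − 6.0168) / 0.673 = 19.1132 / 0.673 = 28.400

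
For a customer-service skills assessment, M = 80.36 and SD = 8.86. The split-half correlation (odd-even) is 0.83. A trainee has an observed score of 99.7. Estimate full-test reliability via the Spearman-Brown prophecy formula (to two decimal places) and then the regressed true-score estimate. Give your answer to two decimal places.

Spearman-Brown: ρ = 2r/(1 + r) = 2(0.83)/(1 + 0.83) = 1.660/1.83 = 0.9071 → 0.91
T̂ = ρX + (1 − ρ)μ
  = 0.91 × 99.7 + 0.09 × 80.36
  = 90.727 + 7.2324
  = 97.959
  ≈ 97.96

97.96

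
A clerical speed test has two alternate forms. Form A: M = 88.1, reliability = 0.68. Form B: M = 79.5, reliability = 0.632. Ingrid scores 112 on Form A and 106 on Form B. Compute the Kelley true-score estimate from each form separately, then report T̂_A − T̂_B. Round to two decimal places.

8.10

T̂_A = 0.68(112) + 0.32(88.1) = 104.3520
T̂_B = 0.632(106) + 0.368(79.5) = 96.2480
T̂_A − T̂_B = 8.1040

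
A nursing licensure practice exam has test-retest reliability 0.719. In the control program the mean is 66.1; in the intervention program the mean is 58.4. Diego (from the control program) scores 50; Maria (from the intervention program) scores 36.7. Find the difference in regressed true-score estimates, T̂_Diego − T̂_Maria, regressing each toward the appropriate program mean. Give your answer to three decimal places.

T̂_Diego = 0.719(50) + 0.281(66.1) = 54.52410
T̂_Maria = 0.719(36.7) + 0.281(58.4) = 42.79770
Difference = 54.52410 − 42.79770 = 11.72640

11.726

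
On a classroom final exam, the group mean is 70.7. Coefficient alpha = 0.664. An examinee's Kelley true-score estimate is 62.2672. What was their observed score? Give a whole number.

T̂ = ρX + (1 − ρ)μ  ⇒  X = (T̂ − (1 − ρ)μ) / ρ
X = (62.2672 − 0.336 × 70.7) / 0.664 = (62.2672 − 23.7552) / 0.664 = 38.5120 / 0.664 = 58.00

58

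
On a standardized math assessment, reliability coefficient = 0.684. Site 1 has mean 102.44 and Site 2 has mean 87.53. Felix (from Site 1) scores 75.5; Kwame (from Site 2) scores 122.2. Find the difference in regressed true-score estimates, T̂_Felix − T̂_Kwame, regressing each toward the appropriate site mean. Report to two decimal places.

-27.23

T̂_Felix = 0.684(75.5) + 0.316(102.44) = 84.0130
T̂_Kwame = 0.684(122.2) + 0.316(87.53) = 111.2443
Difference = 84.0130 − 111.2443 = -27.2312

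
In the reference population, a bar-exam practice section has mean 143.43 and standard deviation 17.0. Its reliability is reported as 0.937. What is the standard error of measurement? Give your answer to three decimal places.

SEM = SD · √(1 − ρ) = 17.0 × √0.063 = 17.0 × 0.2510 = 4.2670

4.267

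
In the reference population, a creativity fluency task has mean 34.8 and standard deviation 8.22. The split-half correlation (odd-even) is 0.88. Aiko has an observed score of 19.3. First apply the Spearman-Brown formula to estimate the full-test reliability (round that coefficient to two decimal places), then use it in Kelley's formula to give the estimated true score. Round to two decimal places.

20.23

Spearman-Brown: ρ = 2r/(1 + r) = 2(0.88)/(1 + 0.88) = 1.760/1.88 = 0.9362 → 0.94
Regress the observed score toward the mean by the unreliability: T̂ = 0.94·19.3 + 0.06·34.8 = 18.142 + 2.088 = 20.230.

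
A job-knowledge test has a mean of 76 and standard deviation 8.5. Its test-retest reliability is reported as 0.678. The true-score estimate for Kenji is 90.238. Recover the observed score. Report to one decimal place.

97.0

T̂ = ρX + (1 − ρ)μ  ⇒  X = (T̂ − (1 − ρ)μ) / ρ
X = (90.238 − 0.322 × 76) / 0.678 = (90.238 − 24.472) / 0.678 = 65.766 / 0.678 = 97.000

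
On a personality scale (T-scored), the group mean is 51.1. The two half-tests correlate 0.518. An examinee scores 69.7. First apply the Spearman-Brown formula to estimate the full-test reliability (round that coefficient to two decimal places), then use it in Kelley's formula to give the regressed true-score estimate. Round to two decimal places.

63.75

Spearman-Brown: ρ = 2r/(1 + r) = 2(0.518)/(1 + 0.518) = 1.0360/1.518 = 0.6825 → 0.68
T̂ = 0.68(69.7) + 0.32(51.1) = 47.396 + 16.352 = 63.748 → 63.75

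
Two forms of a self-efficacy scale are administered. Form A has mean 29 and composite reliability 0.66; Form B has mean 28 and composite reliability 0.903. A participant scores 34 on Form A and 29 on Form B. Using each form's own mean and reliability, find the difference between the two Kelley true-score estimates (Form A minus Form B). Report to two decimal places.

3.40

T̂_A = 0.66(34) + 0.34(29) = 32.3000
T̂_B = 0.903(29) + 0.097(28) = 28.9030
T̂_A − T̂_B = 3.3970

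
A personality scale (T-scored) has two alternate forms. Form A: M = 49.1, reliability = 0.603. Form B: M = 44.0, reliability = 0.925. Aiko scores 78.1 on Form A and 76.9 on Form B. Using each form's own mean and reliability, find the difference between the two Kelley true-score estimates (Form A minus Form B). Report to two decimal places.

-7.85

T̂_A = 0.603(78.1) + 0.397(49.1) = 66.5870
T̂_B = 0.925(76.9) + 0.075(44.0) = 74.4325
T̂_A − T̂_B = -7.8455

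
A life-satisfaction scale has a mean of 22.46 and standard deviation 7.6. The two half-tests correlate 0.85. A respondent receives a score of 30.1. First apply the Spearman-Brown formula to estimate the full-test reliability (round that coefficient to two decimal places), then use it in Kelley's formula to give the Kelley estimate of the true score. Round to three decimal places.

29.489

Spearman-Brown: ρ = 2r/(1 + r) = 2(0.85)/(1 + 0.85) = 1.700/1.85 = 0.9189 → 0.92
T̂ = 0.92(30.1) + 0.08(22.46) = 27.692 + 1.7968 = 29.4888 → 29.489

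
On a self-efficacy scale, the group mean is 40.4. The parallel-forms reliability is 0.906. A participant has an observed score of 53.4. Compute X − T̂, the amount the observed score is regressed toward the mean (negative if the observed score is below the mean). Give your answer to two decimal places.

T̂ = ρX + (1 − ρ)μ
  = 0.906 × 53.4 + 0.094 × 40.4
  = 48.3804 + 3.7976
  = 52.1780
  ≈ 52.178
X − T̂ = 53.4 − 52.178 = 1.222 → 1.22

1.22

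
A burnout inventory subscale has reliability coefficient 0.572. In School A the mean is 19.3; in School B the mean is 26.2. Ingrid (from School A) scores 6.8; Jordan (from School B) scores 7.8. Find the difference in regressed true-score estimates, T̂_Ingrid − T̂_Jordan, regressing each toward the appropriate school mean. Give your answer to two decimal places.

-3.53

T̂_Ingrid = 0.572(6.8) + 0.428(19.3) = 12.1500
T̂_Jordan = 0.572(7.8) + 0.428(26.2) = 15.6752
Difference = 12.1500 − 15.6752 = -3.5252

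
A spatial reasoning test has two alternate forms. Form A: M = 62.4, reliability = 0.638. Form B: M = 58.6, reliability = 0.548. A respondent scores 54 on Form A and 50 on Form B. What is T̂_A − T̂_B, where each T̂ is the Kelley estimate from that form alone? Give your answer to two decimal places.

3.15

T̂_A = 0.638(54) + 0.362(62.4) = 57.0408
T̂_B = 0.548(50) + 0.452(58.6) = 53.8872
T̂_A − T̂_B = 3.1536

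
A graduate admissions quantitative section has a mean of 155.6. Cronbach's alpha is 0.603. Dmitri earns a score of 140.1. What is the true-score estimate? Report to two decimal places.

Kelley's formula gives T̂ = 0.603·140.1 + 0.397·155.6 = 84.4803 + 61.7732 = 146.254.

146.25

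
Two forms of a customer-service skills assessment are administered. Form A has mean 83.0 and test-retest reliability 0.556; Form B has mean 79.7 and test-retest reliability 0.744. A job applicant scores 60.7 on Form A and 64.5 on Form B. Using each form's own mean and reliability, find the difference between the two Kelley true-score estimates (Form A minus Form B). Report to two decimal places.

2.21

T̂_A = 0.556(60.7) + 0.444(83.0) = 70.6012
T̂_B = 0.744(64.5) + 0.256(79.7) = 68.3912
T̂_A − T̂_B = 2.2100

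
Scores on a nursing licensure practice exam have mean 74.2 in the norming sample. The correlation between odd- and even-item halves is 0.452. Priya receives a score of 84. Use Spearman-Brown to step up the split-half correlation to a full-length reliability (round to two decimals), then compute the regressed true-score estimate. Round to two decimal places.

80.28

Spearman-Brown: ρ = 2r/(1 + r) = 2(0.452)/(1 + 0.452) = 0.9040/1.452 = 0.6226 → 0.62
T̂ = ρX + (1 − ρ)μ
  = 0.62 × 84 + 0.38 × 74.2
  = 52.08 + 28.196
  = 80.276
  ≈ 80.28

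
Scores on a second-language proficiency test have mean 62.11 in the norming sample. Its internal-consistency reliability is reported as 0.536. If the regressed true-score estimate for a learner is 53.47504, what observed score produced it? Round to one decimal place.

46.0

T̂ = ρX + (1 − ρ)μ  ⇒  X = (T̂ − (1 − ρ)μ) / ρ
X = (53.47504 − 0.464 × 62.11) / 0.536 = (53.47504 − 28.81904) / 0.536 = 24.65600 / 0.536 = 46.000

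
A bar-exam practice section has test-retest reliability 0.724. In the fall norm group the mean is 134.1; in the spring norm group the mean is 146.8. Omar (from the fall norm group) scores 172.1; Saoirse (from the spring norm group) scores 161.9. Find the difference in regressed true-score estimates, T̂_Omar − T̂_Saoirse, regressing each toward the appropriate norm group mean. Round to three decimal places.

3.880

T̂_Omar = 0.724(172.1) + 0.276(134.1) = 161.61200
T̂_Saoirse = 0.724(161.9) + 0.276(146.8) = 157.73240
Difference = 161.61200 − 157.73240 = 3.87960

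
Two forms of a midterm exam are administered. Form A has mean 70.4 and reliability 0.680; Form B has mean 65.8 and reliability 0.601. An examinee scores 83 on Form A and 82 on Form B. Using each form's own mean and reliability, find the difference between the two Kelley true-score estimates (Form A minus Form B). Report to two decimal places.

3.43

T̂_A = 0.680(83) + 0.320(70.4) = 78.9680
T̂_B = 0.601(82) + 0.399(65.8) = 75.5362
T̂_A − T̂_B = 3.4318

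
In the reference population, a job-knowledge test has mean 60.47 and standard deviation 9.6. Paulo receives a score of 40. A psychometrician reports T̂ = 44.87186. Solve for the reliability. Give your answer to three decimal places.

T̂ = ρX + (1 − ρ)μ  ⇒  T̂ − μ = ρ(X − μ)
ρ = (T̂ − μ)/(X − μ) = (44.87186 − 60.47) / (40 − 60.47) = -15.59814 / -20.47 = 0.76200

0.762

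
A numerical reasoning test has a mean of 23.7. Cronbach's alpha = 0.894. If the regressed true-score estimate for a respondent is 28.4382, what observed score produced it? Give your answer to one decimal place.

T̂ = ρX + (1 − ρ)μ  ⇒  X = (T̂ − (1 − ρ)μ) / ρ
X = (28.4382 − 0.106 × 23.7) / 0.894 = (28.4382 − 2.5122) / 0.894 = 25.9260 / 0.894 = 29.000

29.0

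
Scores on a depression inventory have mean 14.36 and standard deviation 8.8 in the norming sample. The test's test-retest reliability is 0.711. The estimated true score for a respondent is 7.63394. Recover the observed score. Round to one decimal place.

4.9

T̂ = ρX + (1 − ρ)μ  ⇒  X = (T̂ − (1 − ρ)μ) / ρ
X = (7.63394 − 0.289 × 14.36) / 0.711 = (7.63394 − 4.15004) / 0.711 = 3.48390 / 0.711 = 4.900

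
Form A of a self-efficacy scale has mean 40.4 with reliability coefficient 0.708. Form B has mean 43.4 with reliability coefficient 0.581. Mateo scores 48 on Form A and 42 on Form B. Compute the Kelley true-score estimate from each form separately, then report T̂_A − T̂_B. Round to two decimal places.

T̂_A = 0.708(48) + 0.292(40.4) = 45.7808
T̂_B = 0.581(42) + 0.419(43.4) = 42.5866
T̂_A − T̂_B = 3.1942

3.19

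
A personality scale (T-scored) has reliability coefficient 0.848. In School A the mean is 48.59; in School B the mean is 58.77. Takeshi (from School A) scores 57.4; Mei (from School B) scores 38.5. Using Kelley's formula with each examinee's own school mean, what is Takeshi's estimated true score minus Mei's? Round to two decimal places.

14.48

T̂_Takeshi = 0.848(57.4) + 0.152(48.59) = 56.0609
T̂_Mei = 0.848(38.5) + 0.152(58.77) = 41.5810
Difference = 56.0609 − 41.5810 = 14.4798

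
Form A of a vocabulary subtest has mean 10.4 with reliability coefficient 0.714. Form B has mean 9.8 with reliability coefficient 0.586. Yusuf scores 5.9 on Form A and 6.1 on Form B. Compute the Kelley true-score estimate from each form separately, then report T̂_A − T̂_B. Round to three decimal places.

-0.445

T̂_A = 0.714(5.9) + 0.286(10.4) = 7.18700
T̂_B = 0.586(6.1) + 0.414(9.8) = 7.63180
T̂_A − T̂_B = -0.44480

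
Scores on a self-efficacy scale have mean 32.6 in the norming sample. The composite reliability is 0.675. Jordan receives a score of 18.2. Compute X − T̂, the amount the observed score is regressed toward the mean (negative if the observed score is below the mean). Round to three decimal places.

T̂ = ρX + (1 − ρ)μ
  = 0.675 × 18.2 + 0.325 × 32.6
  = 12.2850 + 10.5950
  = 22.88000
  ≈ 22.8800
X − T̂ = 18.2 − 22.8800 = -4.6800 → -4.680

-4.680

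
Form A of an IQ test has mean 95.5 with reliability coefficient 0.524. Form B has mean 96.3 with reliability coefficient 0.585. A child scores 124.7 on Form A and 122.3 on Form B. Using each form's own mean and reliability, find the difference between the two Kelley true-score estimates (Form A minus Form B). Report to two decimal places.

T̂_A = 0.524(124.7) + 0.476(95.5) = 110.8008
T̂_B = 0.585(122.3) + 0.415(96.3) = 111.5100
T̂_A − T̂_B = -0.7092

-0.71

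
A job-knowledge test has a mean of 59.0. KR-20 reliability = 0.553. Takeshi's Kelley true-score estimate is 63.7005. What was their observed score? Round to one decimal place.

67.5

T̂ = ρX + (1 − ρ)μ  ⇒  X = (T̂ − (1 − ρ)μ) / ρ
X = (63.7005 − 0.447 × 59.0) / 0.553 = (63.7005 − 26.3730) / 0.553 = 37.3275 / 0.553 = 67.500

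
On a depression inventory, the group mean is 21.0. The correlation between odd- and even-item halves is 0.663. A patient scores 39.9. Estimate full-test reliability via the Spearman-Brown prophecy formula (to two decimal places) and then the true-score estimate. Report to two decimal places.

36.12

Spearman-Brown: ρ = 2r/(1 + r) = 2(0.663)/(1 + 0.663) = 1.3260/1.663 = 0.7974 → 0.80
T̂ = ρX + (1 − ρ)μ
  = 0.80 × 39.9 + 0.20 × 21.0
  = 31.920 + 4.200
  = 36.120
  ≈ 36.12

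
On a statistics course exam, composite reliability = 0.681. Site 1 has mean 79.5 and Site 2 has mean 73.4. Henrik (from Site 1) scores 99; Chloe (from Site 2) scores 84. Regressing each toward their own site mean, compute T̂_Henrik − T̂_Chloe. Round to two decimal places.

12.16

T̂_Henrik = 0.681(99) + 0.319(79.5) = 92.7795
T̂_Chloe = 0.681(84) + 0.319(73.4) = 80.6186
Difference = 92.7795 − 80.6186 = 12.1609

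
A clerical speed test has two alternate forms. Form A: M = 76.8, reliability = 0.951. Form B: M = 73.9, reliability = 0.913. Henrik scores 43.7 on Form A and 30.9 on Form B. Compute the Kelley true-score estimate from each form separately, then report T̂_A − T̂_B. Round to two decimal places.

T̂_A = 0.951(43.7) + 0.049(76.8) = 45.3219
T̂_B = 0.913(30.9) + 0.087(73.9) = 34.6410
T̂_A − T̂_B = 10.6809

10.68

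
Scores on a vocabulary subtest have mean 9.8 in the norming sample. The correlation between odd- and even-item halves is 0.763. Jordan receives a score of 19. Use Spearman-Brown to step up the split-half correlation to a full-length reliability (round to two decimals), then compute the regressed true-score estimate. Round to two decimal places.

Spearman-Brown: ρ = 2r/(1 + r) = 2(0.763)/(1 + 0.763) = 1.5260/1.763 = 0.8656 → 0.87
T̂ = 0.87(19) + 0.13(9.8) = 16.53 + 1.274 = 17.804 → 17.80

17.80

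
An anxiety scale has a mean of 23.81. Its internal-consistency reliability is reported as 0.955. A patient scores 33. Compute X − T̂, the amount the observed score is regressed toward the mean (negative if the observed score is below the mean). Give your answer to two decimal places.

Weight the observed score by reliability and the mean by (1 − reliability): T̂ = 0.955·33 + 0.045·23.81 = 31.515 + 1.07145 = 32.5864.
X − T̂ = 33 − 32.586 = 0.414 → 0.41

0.41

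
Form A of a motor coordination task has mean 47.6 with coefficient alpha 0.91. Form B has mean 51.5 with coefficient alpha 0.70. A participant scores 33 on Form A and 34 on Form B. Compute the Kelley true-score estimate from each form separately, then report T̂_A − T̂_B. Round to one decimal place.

-4.9

T̂_A = 0.91(33) + 0.09(47.6) = 34.314
T̂_B = 0.70(34) + 0.30(51.5) = 39.250
T̂_A − T̂_B = -4.936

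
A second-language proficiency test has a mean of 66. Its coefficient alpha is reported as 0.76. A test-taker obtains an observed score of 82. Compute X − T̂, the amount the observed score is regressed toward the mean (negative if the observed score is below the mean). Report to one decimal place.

T̂ = ρX + (1 − ρ)μ
  = 0.76 × 82 + 0.24 × 66
  = 62.32 + 15.84
  = 78.160
  ≈ 78.16
X − T̂ = 82 − 78.16 = 3.84 → 3.8

3.8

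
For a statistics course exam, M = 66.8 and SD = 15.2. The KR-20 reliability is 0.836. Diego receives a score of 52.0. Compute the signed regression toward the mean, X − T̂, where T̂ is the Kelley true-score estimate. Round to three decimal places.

Kelley's formula gives T̂ = 0.836·52.0 + 0.164·66.8 = 43.4720 + 10.9552 = 54.42720.
X − T̂ = 52.0 − 54.4272 = -2.4272 → -2.427

-2.427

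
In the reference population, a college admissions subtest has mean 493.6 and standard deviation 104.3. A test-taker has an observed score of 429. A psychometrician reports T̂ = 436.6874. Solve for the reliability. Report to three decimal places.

0.881

T̂ = ρX + (1 − ρ)μ  ⇒  T̂ − μ = ρ(X − μ)
ρ = (T̂ − μ)/(X − μ) = (436.6874 − 493.6) / (429 − 493.6) = -56.9126 / -64.6 = 0.88100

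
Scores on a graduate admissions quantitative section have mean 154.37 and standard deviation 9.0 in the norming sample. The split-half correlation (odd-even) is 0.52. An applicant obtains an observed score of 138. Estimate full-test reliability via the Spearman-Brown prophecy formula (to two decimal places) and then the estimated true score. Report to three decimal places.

Spearman-Brown: ρ = 2r/(1 + r) = 2(0.52)/(1 + 0.52) = 1.040/1.52 = 0.6842 → 0.68
T̂ = 0.68(138) + 0.32(154.37) = 93.84 + 49.3984 = 143.2384 → 143.238

143.238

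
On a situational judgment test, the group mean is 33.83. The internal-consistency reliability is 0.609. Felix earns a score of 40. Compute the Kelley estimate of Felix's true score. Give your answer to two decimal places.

37.59

T̂ = 0.609(40) + 0.391(33.83) = 24.360 + 13.22753 = 37.588 → 37.59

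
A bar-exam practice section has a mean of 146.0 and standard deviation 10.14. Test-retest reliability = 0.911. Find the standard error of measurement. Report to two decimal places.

SEM = SD · √(1 − ρ) = 10.14 × √0.089 = 10.14 × 0.2983 = 3.025

3.03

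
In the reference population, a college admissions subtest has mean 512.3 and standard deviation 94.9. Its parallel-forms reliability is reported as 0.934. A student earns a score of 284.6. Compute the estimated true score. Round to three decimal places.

Regress the observed score toward the mean by the unreliability: T̂ = 0.934·284.6 + 0.066·512.3 = 265.8164 + 33.8118 = 299.6282.

299.628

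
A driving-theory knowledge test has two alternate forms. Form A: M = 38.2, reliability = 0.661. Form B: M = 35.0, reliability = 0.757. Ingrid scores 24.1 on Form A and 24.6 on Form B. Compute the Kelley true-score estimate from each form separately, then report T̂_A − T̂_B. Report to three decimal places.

1.753

T̂_A = 0.661(24.1) + 0.339(38.2) = 28.87990
T̂_B = 0.757(24.6) + 0.243(35.0) = 27.12720
T̂_A − T̂_B = 1.75270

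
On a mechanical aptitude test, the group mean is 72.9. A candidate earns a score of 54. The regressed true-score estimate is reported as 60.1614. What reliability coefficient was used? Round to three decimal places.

0.674

T̂ = ρX + (1 − ρ)μ  ⇒  T̂ − μ = ρ(X − μ)
ρ = (T̂ − μ)/(X − μ) = (60.1614 − 72.9) / (54 − 72.9) = -12.7386 / -18.9 = 0.67400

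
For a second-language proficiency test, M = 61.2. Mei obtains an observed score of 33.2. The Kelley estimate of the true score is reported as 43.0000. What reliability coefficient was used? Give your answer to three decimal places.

T̂ = ρX + (1 − ρ)μ  ⇒  T̂ − μ = ρ(X − μ)
ρ = (T̂ − μ)/(X − μ) = (43.0000 − 61.2) / (33.2 − 61.2) = -18.2000 / -28.0 = 0.65000

0.650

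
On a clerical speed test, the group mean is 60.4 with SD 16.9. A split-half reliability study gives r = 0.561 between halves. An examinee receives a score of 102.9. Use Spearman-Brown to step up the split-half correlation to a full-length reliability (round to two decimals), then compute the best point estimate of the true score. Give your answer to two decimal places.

Spearman-Brown: ρ = 2r/(1 + r) = 2(0.561)/(1 + 0.561) = 1.1220/1.561 = 0.7188 → 0.72
T̂ = 0.72(102.9) + 0.28(60.4) = 74.088 + 16.912 = 91.000 → 91.00

91.00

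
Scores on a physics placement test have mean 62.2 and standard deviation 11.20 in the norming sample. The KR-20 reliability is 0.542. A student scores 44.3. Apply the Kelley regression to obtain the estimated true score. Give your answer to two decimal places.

T̂ = 0.542(44.3) + 0.458(62.2) = 24.0106 + 28.4876 = 52.498 → 52.50

52.50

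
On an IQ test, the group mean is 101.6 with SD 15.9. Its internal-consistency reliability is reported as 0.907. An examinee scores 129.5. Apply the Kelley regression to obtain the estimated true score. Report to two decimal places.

Kelley's formula gives T̂ = 0.907·129.5 + 0.093·101.6 = 117.4565 + 9.4488 = 126.905.

126.91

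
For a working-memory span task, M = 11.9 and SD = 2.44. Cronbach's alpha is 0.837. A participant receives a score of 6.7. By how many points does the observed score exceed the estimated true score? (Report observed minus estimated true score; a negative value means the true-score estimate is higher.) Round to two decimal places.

T̂ = ρX + (1 − ρ)μ
  = 0.837 × 6.7 + 0.163 × 11.9
  = 5.6079 + 1.9397
  = 7.5476
  ≈ 7.548
X − T̂ = 6.7 − 7.548 = -0.848 → -0.85

-0.85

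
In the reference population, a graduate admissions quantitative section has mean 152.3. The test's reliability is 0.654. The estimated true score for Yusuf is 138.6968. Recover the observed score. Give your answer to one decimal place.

T̂ = ρX + (1 − ρ)μ  ⇒  X = (T̂ − (1 − ρ)μ) / ρ
X = (138.6968 − 0.346 × 152.3) / 0.654 = (138.6968 − 52.6958) / 0.654 = 86.0010 / 0.654 = 131.500

131.5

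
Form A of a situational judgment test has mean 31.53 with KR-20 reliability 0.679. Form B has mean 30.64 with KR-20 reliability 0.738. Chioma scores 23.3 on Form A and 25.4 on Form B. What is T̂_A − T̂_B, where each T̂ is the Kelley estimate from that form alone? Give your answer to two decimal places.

-0.83

T̂_A = 0.679(23.3) + 0.321(31.53) = 25.9418
T̂_B = 0.738(25.4) + 0.262(30.64) = 26.7729
T̂_A − T̂_B = -0.8310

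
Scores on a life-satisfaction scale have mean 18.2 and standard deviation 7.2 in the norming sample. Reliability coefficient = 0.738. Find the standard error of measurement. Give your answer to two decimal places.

SEM = SD · √(1 − ρ) = 7.2 × √0.262 = 7.2 × 0.5119 = 3.685

3.69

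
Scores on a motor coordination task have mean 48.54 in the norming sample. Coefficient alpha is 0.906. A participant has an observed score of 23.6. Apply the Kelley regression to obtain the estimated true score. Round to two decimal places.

25.94

T̂ = 0.906(23.6) + 0.094(48.54) = 21.3816 + 4.56276 = 25.944 → 25.94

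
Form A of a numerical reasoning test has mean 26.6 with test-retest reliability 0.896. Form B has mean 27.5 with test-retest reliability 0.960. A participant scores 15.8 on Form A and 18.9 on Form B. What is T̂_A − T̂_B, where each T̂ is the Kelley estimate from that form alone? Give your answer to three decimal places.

-2.321

T̂_A = 0.896(15.8) + 0.104(26.6) = 16.92320
T̂_B = 0.960(18.9) + 0.040(27.5) = 19.24400
T̂_A − T̂_B = -2.32080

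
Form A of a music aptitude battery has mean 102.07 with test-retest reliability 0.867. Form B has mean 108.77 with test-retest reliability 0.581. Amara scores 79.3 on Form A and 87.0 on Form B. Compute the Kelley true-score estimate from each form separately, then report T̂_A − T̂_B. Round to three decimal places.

T̂_A = 0.867(79.3) + 0.133(102.07) = 82.32841
T̂_B = 0.581(87.0) + 0.419(108.77) = 96.12163
T̂_A − T̂_B = -13.79322

-13.793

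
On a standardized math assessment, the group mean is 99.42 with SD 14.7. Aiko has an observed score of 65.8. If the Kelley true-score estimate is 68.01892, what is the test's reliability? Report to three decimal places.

T̂ = ρX + (1 − ρ)μ  ⇒  T̂ − μ = ρ(X − μ)
ρ = (T̂ − μ)/(X − μ) = (68.01892 − 99.42) / (65.8 − 99.42) = -31.40108 / -33.62 = 0.93400

0.934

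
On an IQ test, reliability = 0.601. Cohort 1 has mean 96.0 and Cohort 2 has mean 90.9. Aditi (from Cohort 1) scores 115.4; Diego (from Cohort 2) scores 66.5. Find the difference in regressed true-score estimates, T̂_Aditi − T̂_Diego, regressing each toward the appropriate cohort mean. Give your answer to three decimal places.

31.424

T̂_Aditi = 0.601(115.4) + 0.399(96.0) = 107.65940
T̂_Diego = 0.601(66.5) + 0.399(90.9) = 76.23560
Difference = 107.65940 − 76.23560 = 31.42380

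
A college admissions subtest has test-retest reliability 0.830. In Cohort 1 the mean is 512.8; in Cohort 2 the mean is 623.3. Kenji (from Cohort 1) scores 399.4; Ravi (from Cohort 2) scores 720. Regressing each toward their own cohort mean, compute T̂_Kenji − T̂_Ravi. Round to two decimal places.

T̂_Kenji = 0.830(399.4) + 0.170(512.8) = 418.6780
T̂_Ravi = 0.830(720) + 0.170(623.3) = 703.5610
Difference = 418.6780 − 703.5610 = -284.8830

-284.88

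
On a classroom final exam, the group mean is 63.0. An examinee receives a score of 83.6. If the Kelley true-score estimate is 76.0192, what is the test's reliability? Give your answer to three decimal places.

T̂ = ρX + (1 − ρ)μ  ⇒  T̂ − μ = ρ(X − μ)
ρ = (T̂ − μ)/(X − μ) = (76.0192 − 63.0) / (83.6 − 63.0) = 13.0192 / 20.6 = 0.63200

0.632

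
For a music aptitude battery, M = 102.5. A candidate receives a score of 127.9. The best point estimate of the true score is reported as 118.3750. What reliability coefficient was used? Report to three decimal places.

T̂ = ρX + (1 − ρ)μ  ⇒  T̂ − μ = ρ(X − μ)
ρ = (T̂ − μ)/(X − μ) = (118.3750 − 102.5) / (127.9 − 102.5) = 15.8750 / 25.4 = 0.62500

0.625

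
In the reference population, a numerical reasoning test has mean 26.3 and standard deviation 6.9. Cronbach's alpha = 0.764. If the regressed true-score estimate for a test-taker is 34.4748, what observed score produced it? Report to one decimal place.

37.0

T̂ = ρX + (1 − ρ)μ  ⇒  X = (T̂ − (1 − ρ)μ) / ρ
X = (34.4748 − 0.236 × 26.3) / 0.764 = (34.4748 − 6.2068) / 0.764 = 28.2680 / 0.764 = 37.000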